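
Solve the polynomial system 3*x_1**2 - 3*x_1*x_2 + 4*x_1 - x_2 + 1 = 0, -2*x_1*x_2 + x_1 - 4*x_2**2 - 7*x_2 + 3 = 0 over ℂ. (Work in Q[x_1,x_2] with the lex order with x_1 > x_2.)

Compute a lex Gröbner basis by Buchberger's algorithm.
f_1 = 3*x_1**2 - 3*x_1*x_2 + 4*x_1 - x_2 + 1, LT = x_1**2.
f_2 = -2*x_1*x_2 + x_1 - 4*x_2**2 - 7*x_2 + 3, LT = x_1*x_2.

S(f_1,f_2): lcm = x_1**2*x_2. S = 1/2*x_1**2 - 3*x_1*x_2**2 - 13/6*x_1*x_2 + 3/2*x_1 - 1/3*x_2**2 + 1/3*x_2.
  reduce S modulo (f_1, f_2):
  remainder -3/4*x_1 + 6*x_2**3 + 33/2*x_2**2 + 85/12*x_2 - 59/12 ≠ 0; add h_3 = -3/4*x_1 + 6*x_2**3 + 33/2*x_2**2 + 85/12*x_2 - 59/12 to the basis.

S(f_1,h_3): lcm = x_1**2. S = 8*x_1*x_2**3 + 22*x_1*x_2**2 + 76/9*x_1*x_2 - 47/9*x_1 - 1/3*x_2 + 1/3.
  reduce S modulo (f_1, f_2, h_3):
  remainder -16*x_2**4 - 36*x_2**3 - 8/9*x_2**2 + 140/9*x_2 - 32/9 ≠ 0; add h_4 = -16*x_2**4 - 36*x_2**3 - 8/9*x_2**2 + 140/9*x_2 - 32/9 to the basis.

The other S-polynomials (S(f_2,h_3), S(f_1,h_4), S(f_2,h_4), S(h_3,h_4)) all reduce to 0 modulo the current basis, so we have a Gröbner basis.
Inter-reduce: drop elements whose leading term is divisible by another's, tail-reduce, and make monic.
Reduced Gröbner basis: {x_1 - 8*x_2**3 - 22*x_2**2 - 85/9*x_2 + 59/9, x_2**4 + 9/4*x_2**3 + 1/18*x_2**2 - 35/36*x_2 + 2/9}.

A lex Gröbner basis eliminates variables successively. Here x_2**4 + 9/4*x_2**3 + 1/18*x_2**2 - 35/36*x_2 + 2/9 depends only on x_2, with roots {-1, 1/3, -19/24 + sqrt(745)/24, -sqrt(745)/24 - 19/24}; lifting each root through the earlier basis elements recovers the full solutions.
  x_2 = -1: the earlier basis element becomes x_1 + 2 = 0, giving x_1 = -2 — point (-2, -1).
  x_2 = 1/3: the earlier basis element becomes x_1 + 2/3 = 0, giving x_1 = -2/3 — point (-2/3, 1/3).
  x_2 = -19/24 + sqrt(745)/24: the earlier basis element becomes x_1 + 1/3 = 0, giving x_1 = -1/3 — point (-1/3, -19/24 + sqrt(745)/24).
  x_2 = -sqrt(745)/24 - 19/24: the earlier basis element becomes x_1 + 1/3 = 0, giving x_1 = -1/3 — point (-1/3, -sqrt(745)/24 - 19/24).

{(-2, -1), (-2/3, 1/3), (-1/3, -19/24 + sqrt(745)/24), (-1/3, -sqrt(745)/24 - 19/24)}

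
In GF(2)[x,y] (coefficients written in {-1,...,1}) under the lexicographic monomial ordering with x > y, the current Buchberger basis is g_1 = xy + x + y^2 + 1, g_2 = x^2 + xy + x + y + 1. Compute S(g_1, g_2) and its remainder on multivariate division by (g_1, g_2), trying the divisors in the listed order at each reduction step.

S(g_1, g_2) = x^2 + xy + x + y^2 + y; remainder on division = y^2 + 1.

lcm(LM(g_1), LM(g_2)) = x^2y.
S = (lcm/LT(g_1))·g_1 − (lcm/LT(g_2))·g_2 = x^2 + xy + x + y^2 + y.
Reduce S modulo (g_1, g_2) in that order:
  leading term x^2: subtract (1)·g_2 from x^2 + xy + x + y^2 + y → y^2 + 1
  leading term y^2: no divisor's leading term divides it; move y^2 to the remainder.
  leading term 1: no divisor's leading term divides it; move 1 to the remainder.
The remainder y^2 + 1 is nonzero, so it would be added as the next basis element.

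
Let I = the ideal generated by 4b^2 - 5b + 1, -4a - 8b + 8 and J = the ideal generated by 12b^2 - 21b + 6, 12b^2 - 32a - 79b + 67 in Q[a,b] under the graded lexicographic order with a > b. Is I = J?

No, the ideals differ.

Two ideals are equal iff their reduced Gröbner bases coincide (the reduced basis is unique for a fixed ordering).
Buchberger on the first generating set:
f_1 = 4b^2 - 5b + 1, LT = b^2.
f_2 = -4a - 8b + 8, LT = a.

S(f_1,f_2): leading monomials are coprime, so the S-polynomial reduces to 0 (Buchberger's first criterion).
Every S-polynomial of the final basis reduces to 0, so we have a Gröbner basis.
Inter-reduce: drop elements whose leading term is divisible by another's, tail-reduce, and make monic.
Reduced Gröbner basis: {b^2 - 5/4b + 1/4, a + 2b - 2}.

Buchberger on the second generating set:
h_1 = 12b^2 - 21b + 6, LT = b^2.
h_2 = 12b^2 - 32a - 79b + 67, LT = b^2.

S(h_1,h_2): lcm = b^2. S = 8/3a + 29/6b - 61/12.
  leading term a: no divisor's leading term divides it; move 8/3a to the remainder.
  leading term b: no divisor's leading term divides it; move 29/6b to the remainder.
  leading term 1: no divisor's leading term divides it; move -61/12 to the remainder.
  remainder 8/3a + 29/6b - 61/12 ≠ 0; add k_3 = 8/3a + 29/6b - 61/12 to the basis.

S(h_1,k_3): leading monomials are coprime, so the S-polynomial reduces to 0 (Buchberger's first criterion).
S(h_2,k_3): leading monomials are coprime, so the S-polynomial reduces to 0 (Buchberger's first criterion).
Every S-polynomial of the final basis reduces to 0, so we have a Gröbner basis.
Inter-reduce: drop elements whose leading term is divisible by another's, tail-reduce, and make monic.
Reduced Gröbner basis: {b^2 - 7/4b + 1/2, a + 29/16b - 61/32}.

These differ, so the ideals are not equal.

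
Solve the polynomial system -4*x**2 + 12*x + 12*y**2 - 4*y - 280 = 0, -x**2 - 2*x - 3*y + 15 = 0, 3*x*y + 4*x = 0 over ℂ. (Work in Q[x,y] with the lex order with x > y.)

{(0, 5)}

Compute a lex Gröbner basis by Buchberger's algorithm.
f_1 = -4*x**2 + 12*x + 12*y**2 - 4*y - 280, LT = x**2.
f_2 = -x**2 - 2*x - 3*y + 15, LT = x**2.
f_3 = 3*x*y + 4*x, LT = x*y.

S(f_1,f_2): lcm = x**2. S = -5*x - 3*y**2 - 2*y + 85.
  reduce S modulo (f_1, f_2, f_3):
  remainder -5*x - 3*y**2 - 2*y + 85 ≠ 0; add h_4 = -5*x - 3*y**2 - 2*y + 85 to the basis.

S(f_1,f_3): lcm = x**2*y. S = -4/3*x**2 - 3*x*y - 3*y**3 + y**2 + 70*y.
  reduce S modulo (f_1, f_2, f_3, h_4):
  remainder -3*y**3 - 3*y**2 + 214/3*y + 280/3 ≠ 0; add h_5 = -3*y**3 - 3*y**2 + 214/3*y + 280/3 to the basis.

S(f_2,f_3): lcm = x**2*y. S = -4/3*x**2 + 2*x*y + 3*y**2 - 15*y.
  reduce S modulo (f_1, f_2, f_3, h_4, h_5):
  remainder 3*y**2 - 11*y - 20 ≠ 0; add h_6 = 3*y**2 - 11*y - 20 to the basis.

S(f_1,h_4): lcm = x**2. S = -3/5*x*y**2 - 2/5*x*y + 14*x - 3*y**2 + y + 70.
  reduce S modulo (f_1, f_2, f_3, h_4, h_5, h_6):
  remainder -3376/75*y + 3376/15 ≠ 0; add h_7 = -3376/75*y + 3376/15 to the basis.

The other S-polynomials (S(f_2,h_4), S(f_3,h_4), S(f_1,h_5), S(f_2,h_5), S(f_3,h_5), S(h_4,h_5), S(f_1,h_6), S(f_2,h_6), S(f_3,h_6), S(h_4,h_6), S(h_5,h_6), S(f_1,h_7), S(f_2,h_7), S(f_3,h_7), S(h_4,h_7), S(h_5,h_7), S(h_6,h_7)) all reduce to 0 modulo the current basis, so we have a Gröbner basis.
Inter-reduce: drop elements whose leading term is divisible by another's, tail-reduce, and make monic.
Reduced Gröbner basis: {x, y - 5}.

The lex basis is triangular: the last element involves only y. Solving y - 5 = 0 gives y ∈ {5}; substituting each value into the earlier elements determines the remaining variables.
  y = 5: the earlier basis element becomes x = 0, giving x = 0 — point (0, 5).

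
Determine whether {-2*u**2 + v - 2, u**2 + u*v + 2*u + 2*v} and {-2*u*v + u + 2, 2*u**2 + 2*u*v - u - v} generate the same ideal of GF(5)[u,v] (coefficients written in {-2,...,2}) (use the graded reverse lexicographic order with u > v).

Since reduced Gröbner bases are canonical representatives of ideals under a given ordering, it suffices to compute and compare them.
Buchberger on the first generating set:
f_1 = -2*u**2 + v - 2, LT = u**2.
f_2 = u**2 + u*v + 2*u + 2*v, LT = u**2.

S(f_1,f_2): lcm = u**2. S = -u*v - 2*u + 1.
  reduce S modulo (f_1, f_2):
  remainder -u*v - 2*u + 1 ≠ 0; add g_3 = -u*v - 2*u + 1 to the basis.

S(f_1,g_3): lcm = u**2*v. S = -2*u**2 + 2*v**2 + u + v.
  reduce S modulo (f_1, f_2, g_3):
  remainder 2*v**2 + u + 2 ≠ 0; add g_4 = 2*v**2 + u + 2 to the basis.

The other S-polynomials (S(f_2,g_3), S(f_1,g_4), S(f_2,g_4), S(g_3,g_4)) all reduce to 0 modulo the current basis, so we have a Gröbner basis.
Inter-reduce: drop elements whose leading term is divisible by another's, tail-reduce, and make monic.
Reduced Gröbner basis: {u**2 + 2*v + 1, u*v + 2*u - 1, v**2 - 2*u + 1}.

Buchberger on the second generating set:
h_1 = -2*u*v + u + 2, LT = u*v.
h_2 = 2*u**2 + 2*u*v - u - v, LT = u**2.

S(h_1,h_2): lcm = u**2*v. S = -u*v**2 + 2*u**2 - 2*u*v - 2*v**2 - u.
  reduce S modulo (h_1, h_2):
  remainder -2*v**2 - u - 2 ≠ 0; add k_3 = -2*v**2 - u - 2 to the basis.

The other S-polynomials (S(h_1,k_3), S(h_2,k_3)) all reduce to 0 modulo the current basis, so we have a Gröbner basis.
Inter-reduce: drop elements whose leading term is divisible by another's, tail-reduce, and make monic.
Reduced Gröbner basis: {u**2 + 2*v + 1, u*v + 2*u - 1, v**2 - 2*u + 1}.

Same reduced basis, so the two generating sets span the same ideal.

Yes, the ideals are equal.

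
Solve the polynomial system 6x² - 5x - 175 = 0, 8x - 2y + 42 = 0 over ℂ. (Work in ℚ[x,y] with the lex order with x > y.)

Compute a lex Gröbner basis by Buchberger's algorithm.
f_1 = 6x² - 5x - 175, LT = x².
f_2 = 8x - 2y + 42, LT = x.

S(f_1,f_2): lcm = x². S = ¼xy - 73/12x - 175/6.
  leading term xy: subtract (1/32y)·f_2 from ¼xy - 73/12x - 175/6 → -73/12x + 1/16y² - 21/16y - 175/6
  leading term x: subtract (-73/96)·f_2 from -73/12x + 1/16y² - 21/16y - 175/6 → 1/16y² - 17/6y + 133/48
  leading term y²: no divisor's leading term divides it; move 1/16y² to the remainder.
  leading term y: no divisor's leading term divides it; move -17/6y to the remainder.
  leading term 1: no divisor's leading term divides it; move 133/48 to the remainder.
  remainder 1/16y² - 17/6y + 133/48 ≠ 0; add h_3 = 1/16y² - 17/6y + 133/48 to the basis.

The other S-polynomials (S(f_1,h_3), S(f_2,h_3)) all reduce to 0 modulo the current basis, so we have a Gröbner basis.
Inter-reduce: drop elements whose leading term is divisible by another's, tail-reduce, and make monic.
Reduced Gröbner basis: {x - ¼y + 21/4, y² - 136/3y + 133/3}.

A lex Gröbner basis eliminates variables successively. Here y² - 136/3y + 133/3 depends only on y, with roots {1, 133/3}; lifting each root through the earlier basis elements recovers the full solutions.
  y = 1: the earlier basis element becomes x + 5 = 0, giving x = -5 — point (-5, 1).
  y = 133/3: the earlier basis element becomes x - 35/6 = 0, giving x = 35/6 — point (35/6, 133/3).
Check: every point annihilates each of the original generators.

{(-5, 1), (35/6, 133/3)}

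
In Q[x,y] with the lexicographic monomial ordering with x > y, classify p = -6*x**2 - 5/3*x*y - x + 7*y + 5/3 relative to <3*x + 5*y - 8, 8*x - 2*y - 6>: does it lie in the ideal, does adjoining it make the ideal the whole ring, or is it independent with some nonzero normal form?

First compute the reduced Gröbner basis of I by Buchberger's algorithm.
f_1 = 3*x + 5*y - 8, LT = x.
f_2 = 8*x - 2*y - 6, LT = x.

S(f_1,f_2): lcm = x. S = 23/12*y - 23/12.
  leading term y: no divisor's leading term divides it; move 23/12*y to the remainder.
  leading term 1: no divisor's leading term divides it; move -23/12 to the remainder.
  remainder 23/12*y - 23/12 ≠ 0; add h_3 = 23/12*y - 23/12 to the basis.

The other S-polynomials (S(f_1,h_3), S(f_2,h_3)) all reduce to 0 modulo the current basis, so we have a Gröbner basis.
Inter-reduce: drop elements whose leading term is divisible by another's, tail-reduce, and make monic.
Reduced Gröbner basis: {x - 1, y - 1}.
Label its elements g_1 = x - 1, g_2 = y - 1.

Reduce p = -6*x**2 - 5/3*x*y - x + 7*y + 5/3 modulo G:
  leading term x**2: subtract (-6*x)·g_1 from -6*x**2 - 5/3*x*y - x + 7*y + 5/3 → -5/3*x*y - 7*x + 7*y + 5/3
  leading term x*y: subtract (-5/3*y)·g_1 from -5/3*x*y - 7*x + 7*y + 5/3 → -7*x + 16/3*y + 5/3
  leading term x: subtract (-7)·g_1 from -7*x + 16/3*y + 5/3 → 16/3*y - 16/3
  leading term y: subtract (16/3)·g_2 from 16/3*y - 16/3 → 0
  normal form = 0.
Since the normal form is 0, p ∈ I.

-6*x**2 - 5/3*x*y - x + 7*y + 5/3 lies in I (it reduces to 0).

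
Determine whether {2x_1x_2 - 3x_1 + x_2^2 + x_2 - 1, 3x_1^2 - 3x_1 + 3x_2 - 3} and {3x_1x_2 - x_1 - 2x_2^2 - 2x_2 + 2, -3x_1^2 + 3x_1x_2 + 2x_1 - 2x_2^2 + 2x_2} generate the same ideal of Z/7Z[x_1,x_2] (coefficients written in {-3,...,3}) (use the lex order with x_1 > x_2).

Two ideals are equal iff their reduced Gröbner bases coincide (the reduced basis is unique for a fixed ordering).
Buchberger on the first generating set:
f_1 = 2x_1x_2 - 3x_1 + x_2^2 + x_2 - 1, LT = x_1x_2.
f_2 = 3x_1^2 - 3x_1 + 3x_2 - 3, LT = x_1^2.

S(f_1,f_2): lcm = x_1^2x_2. S = 2x_1^2 - 3x_1x_2^2 - 2x_1x_2 + 3x_1 - x_2^2 + x_2.
  leading term x_1^2: subtract (3)·f_2 from 2x_1^2 - 3x_1x_2^2 - 2x_1x_2 + 3x_1 - x_2^2 + x_2 → -3x_1x_2^2 - 2x_1x_2 - 2x_1 - x_2^2 - x_2 + 2
  leading term x_1x_2^2: subtract (2x_2)·f_1 from -3x_1x_2^2 - 2x_1x_2 - 2x_1 - x_2^2 - x_2 + 2 → -3x_1x_2 - 2x_1 - 2x_2^3 - 3x_2^2 + x_2 + 2
  leading term x_1x_2: subtract (2)·f_1 from -3x_1x_2 - 2x_1 - 2x_2^3 - 3x_2^2 + x_2 + 2 → -3x_1 - 2x_2^3 + 2x_2^2 - x_2 - 3
  leading term x_1: no divisor's leading term divides it; move -3x_1 to the remainder.
  leading term x_2^3: no divisor's leading term divides it; move -2x_2^3 to the remainder.
  leading term x_2^2: no divisor's leading term divides it; move 2x_2^2 to the remainder.
  leading term x_2: no divisor's leading term divides it; move -x_2 to the remainder.
  leading term 1: no divisor's leading term divides it; move -3 to the remainder.
  remainder -3x_1 - 2x_2^3 + 2x_2^2 - x_2 - 3 ≠ 0; add g_3 = -3x_1 - 2x_2^3 + 2x_2^2 - x_2 - 3 to the basis.

S(f_1,g_3): lcm = x_1x_2. S = 2x_1 - 3x_2^4 + 3x_2^3 - x_2^2 + 3x_2 + 3.
  leading term x_1: subtract (-3)·g_3 from 2x_1 - 3x_2^4 + 3x_2^3 - x_2^2 + 3x_2 + 3 → -3x_2^4 - 3x_2^3 - 2x_2^2 + 1
  leading term x_2^4: no divisor's leading term divides it; move -3x_2^4 to the remainder.
  leading term x_2^3: no divisor's leading term divides it; move -3x_2^3 to the remainder.
  leading term x_2^2: no divisor's leading term divides it; move -2x_2^2 to the remainder.
  leading term 1: no divisor's leading term divides it; move 1 to the remainder.
  remainder -3x_2^4 - 3x_2^3 - 2x_2^2 + 1 ≠ 0; add g_4 = -3x_2^4 - 3x_2^3 - 2x_2^2 + 1 to the basis.

The other S-polynomials (S(f_2,g_3), S(f_1,g_4), S(f_2,g_4), S(g_3,g_4)) all reduce to 0 modulo the current basis, so we have a Gröbner basis.
Inter-reduce: drop elements whose leading term is divisible by another's, tail-reduce, and make monic.
Reduced Gröbner basis: {x_1 + 3x_2^3 - 3x_2^2 - 2x_2 + 1, x_2^4 + x_2^3 + 3x_2^2 + 2}.

Buchberger on the second generating set:
h_1 = 3x_1x_2 - x_1 - 2x_2^2 - 2x_2 + 2, LT = x_1x_2.
h_2 = -3x_1^2 + 3x_1x_2 + 2x_1 - 2x_2^2 + 2x_2, LT = x_1^2.

S(h_1,h_2): lcm = x_1^2x_2. S = 2x_1^2 - 2x_1x_2^2 + 3x_1 - 3x_2^3 + 3x_2^2.
  leading term x_1^2: subtract (-3)·h_2 from 2x_1^2 - 2x_1x_2^2 + 3x_1 - 3x_2^3 + 3x_2^2 → -2x_1x_2^2 + 2x_1x_2 + 2x_1 - 3x_2^3 - 3x_2^2 - x_2
  leading term x_1x_2^2: subtract (-3x_2)·h_1 from -2x_1x_2^2 + 2x_1x_2 + 2x_1 - 3x_2^3 - 3x_2^2 - x_2 → -x_1x_2 + 2x_1 - 2x_2^3 - 2x_2^2 - 2x_2
  leading term x_1x_2: subtract (2)·h_1 from -x_1x_2 + 2x_1 - 2x_2^3 - 2x_2^2 - 2x_2 → -3x_1 - 2x_2^3 + 2x_2^2 + 2x_2 + 3
  leading term x_1: no divisor's leading term divides it; move -3x_1 to the remainder.
  leading term x_2^3: no divisor's leading term divides it; move -2x_2^3 to the remainder.
  leading term x_2^2: no divisor's leading term divides it; move 2x_2^2 to the remainder.
  leading term x_2: no divisor's leading term divides it; move 2x_2 to the remainder.
  leading term 1: no divisor's leading term divides it; move 3 to the remainder.
  remainder -3x_1 - 2x_2^3 + 2x_2^2 + 2x_2 + 3 ≠ 0; add k_3 = -3x_1 - 2x_2^3 + 2x_2^2 + 2x_2 + 3 to the basis.

S(h_1,k_3): lcm = x_1x_2. S = 2x_1 - 3x_2^4 + 3x_2^3 - 2x_2 + 3.
  leading term x_1: subtract (-3)·k_3 from 2x_1 - 3x_2^4 + 3x_2^3 - 2x_2 + 3 → -3x_2^4 - 3x_2^3 - x_2^2 - 3x_2 - 2
  leading term x_2^4: no divisor's leading term divides it; move -3x_2^4 to the remainder.
  leading term x_2^3: no divisor's leading term divides it; move -3x_2^3 to the remainder.
  leading term x_2^2: no divisor's leading term divides it; move -x_2^2 to the remainder.
  leading term x_2: no divisor's leading term divides it; move -3x_2 to the remainder.
  leading term 1: no divisor's leading term divides it; move -2 to the remainder.
  remainder -3x_2^4 - 3x_2^3 - x_2^2 - 3x_2 - 2 ≠ 0; add k_4 = -3x_2^4 - 3x_2^3 - x_2^2 - 3x_2 - 2 to the basis.

The other S-polynomials (S(h_2,k_3), S(h_1,k_4), S(h_2,k_4), S(k_3,k_4)) all reduce to 0 modulo the current basis, so we have a Gröbner basis.
Inter-reduce: drop elements whose leading term is divisible by another's, tail-reduce, and make monic.
Reduced Gröbner basis: {x_1 + 3x_2^3 - 3x_2^2 - 3x_2 - 1, x_2^4 + x_2^3 - 2x_2^2 + x_2 + 3}.

Since the reduced bases disagree, the two ideals are not the same.

No, the ideals differ.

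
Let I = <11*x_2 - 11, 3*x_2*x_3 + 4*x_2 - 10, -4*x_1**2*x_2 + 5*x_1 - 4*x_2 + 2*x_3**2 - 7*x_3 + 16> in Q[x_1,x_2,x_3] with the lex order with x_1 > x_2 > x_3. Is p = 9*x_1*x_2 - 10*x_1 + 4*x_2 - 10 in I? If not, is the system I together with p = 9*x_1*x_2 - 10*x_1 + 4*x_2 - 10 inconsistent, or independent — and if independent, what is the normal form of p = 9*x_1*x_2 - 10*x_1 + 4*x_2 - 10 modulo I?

First compute the reduced Gröbner basis of I by Buchberger's algorithm.
f_1 = 11*x_2 - 11, LT = x_2.
f_2 = 3*x_2*x_3 + 4*x_2 - 10, LT = x_2*x_3.
f_3 = -4*x_1**2*x_2 + 5*x_1 - 4*x_2 + 2*x_3**2 - 7*x_3 + 16, LT = x_1**2*x_2.

S(f_1,f_2): lcm = x_2*x_3. S = -4/3*x_2 - x_3 + 10/3.
  leading term x_2: subtract (-4/33)·f_1 from -4/3*x_2 - x_3 + 10/3 → -x_3 + 2
  leading term x_3: no divisor's leading term divides it; move -x_3 to the remainder.
  leading term 1: no divisor's leading term divides it; move 2 to the remainder.
  remainder -x_3 + 2 ≠ 0; add h_4 = -x_3 + 2 to the basis.

S(f_1,f_3): lcm = x_1**2*x_2. S = -x_1**2 + 5/4*x_1 - x_2 + 1/2*x_3**2 - 7/4*x_3 + 4.
  leading term x_1**2: no divisor's leading term divides it; move -x_1**2 to the remainder.
  leading term x_1: no divisor's leading term divides it; move 5/4*x_1 to the remainder.
  leading term x_2: subtract (-1/11)·f_1 from -x_2 + 1/2*x_3**2 - 7/4*x_3 + 4 → 1/2*x_3**2 - 7/4*x_3 + 3
  leading term x_3**2: subtract (-1/2*x_3)·h_4 from 1/2*x_3**2 - 7/4*x_3 + 3 → -3/4*x_3 + 3
  leading term x_3: subtract (3/4)·h_4 from -3/4*x_3 + 3 → 3/2
  leading term 1: no divisor's leading term divides it; move 3/2 to the remainder.
  remainder -x_1**2 + 5/4*x_1 + 3/2 ≠ 0; add h_5 = -x_1**2 + 5/4*x_1 + 3/2 to the basis.

S(f_2,f_3): lcm = x_1**2*x_2*x_3. S = 4/3*x_1**2*x_2 - 10/3*x_1**2 + 5/4*x_1*x_3 - x_2*x_3 + 1/2*x_3**3 - 7/4*x_3**2 + 4*x_3.
  leading term x_1**2*x_2: subtract (4/33*x_1**2)·f_1 from 4/3*x_1**2*x_2 - 10/3*x_1**2 + 5/4*x_1*x_3 - x_2*x_3 + 1/2*x_3**3 - 7/4*x_3**2 + 4*x_3 → -2*x_1**2 + 5/4*x_1*x_3 - x_2*x_3 + 1/2*x_3**3 - 7/4*x_3**2 + 4*x_3
  leading term x_1**2: subtract (2)·h_5 from -2*x_1**2 + 5/4*x_1*x_3 - x_2*x_3 + 1/2*x_3**3 - 7/4*x_3**2 + 4*x_3 → 5/4*x_1*x_3 - 5/2*x_1 - x_2*x_3 + 1/2*x_3**3 - 7/4*x_3**2 + 4*x_3 - 3
  leading term x_1*x_3: subtract (-5/4*x_1)·h_4 from 5/4*x_1*x_3 - 5/2*x_1 - x_2*x_3 + 1/2*x_3**3 - 7/4*x_3**2 + 4*x_3 - 3 → -x_2*x_3 + 1/2*x_3**3 - 7/4*x_3**2 + 4*x_3 - 3
  leading term x_2*x_3: subtract (-1/11*x_3)·f_1 from -x_2*x_3 + 1/2*x_3**3 - 7/4*x_3**2 + 4*x_3 - 3 → 1/2*x_3**3 - 7/4*x_3**2 + 3*x_3 - 3
  leading term x_3**3: subtract (-1/2*x_3**2)·h_4 from 1/2*x_3**3 - 7/4*x_3**2 + 3*x_3 - 3 → -3/4*x_3**2 + 3*x_3 - 3
  leading term x_3**2: subtract (3/4*x_3)·h_4 from -3/4*x_3**2 + 3*x_3 - 3 → 3/2*x_3 - 3
  leading term x_3: subtract (-3/2)·h_4 from 3/2*x_3 - 3 → 0
  remainder 0.

S(f_1,h_4): leading monomials are coprime, so the S-polynomial reduces to 0 (Buchberger's first criterion).
S(f_2,h_4): lcm = x_2*x_3. S = 10/3*x_2 - 10/3.
  leading term x_2: subtract (10/33)·f_1 from 10/3*x_2 - 10/3 → 0
  remainder 0.

S(f_3,h_4): leading monomials are coprime, so the S-polynomial reduces to 0 (Buchberger's first criterion).
S(f_1,h_5): leading monomials are coprime, so the S-polynomial reduces to 0 (Buchberger's first criterion).
S(f_2,h_5): leading monomials are coprime, so the S-polynomial reduces to 0 (Buchberger's first criterion).
S(f_3,h_5): lcm = x_1**2*x_2. S = 5/4*x_1*x_2 - 5/4*x_1 + 5/2*x_2 - 1/2*x_3**2 + 7/4*x_3 - 4.
  leading term x_1*x_2: subtract (5/44*x_1)·f_1 from 5/4*x_1*x_2 - 5/4*x_1 + 5/2*x_2 - 1/2*x_3**2 + 7/4*x_3 - 4 → 5/2*x_2 - 1/2*x_3**2 + 7/4*x_3 - 4
  leading term x_2: subtract (5/22)·f_1 from 5/2*x_2 - 1/2*x_3**2 + 7/4*x_3 - 4 → -1/2*x_3**2 + 7/4*x_3 - 3/2
  leading term x_3**2: subtract (1/2*x_3)·h_4 from -1/2*x_3**2 + 7/4*x_3 - 3/2 → 3/4*x_3 - 3/2
  leading term x_3: subtract (-3/4)·h_4 from 3/4*x_3 - 3/2 → 0
  remainder 0.

S(h_4,h_5): leading monomials are coprime, so the S-polynomial reduces to 0 (Buchberger's first criterion).
Every S-polynomial of the final basis reduces to 0, so we have a Gröbner basis.
Inter-reduce: drop elements whose leading term is divisible by another's, tail-reduce, and make monic.
Reduced Gröbner basis: {x_1**2 - 5/4*x_1 - 3/2, x_2 - 1, x_3 - 2}.
Label its elements g_1 = x_1**2 - 5/4*x_1 - 3/2, g_2 = x_2 - 1, g_3 = x_3 - 2.

Reduce p = 9*x_1*x_2 - 10*x_1 + 4*x_2 - 10 modulo G:
  leading term x_1*x_2: subtract (9*x_1)·g_2 from 9*x_1*x_2 - 10*x_1 + 4*x_2 - 10 → -x_1 + 4*x_2 - 10
  leading term x_1: no divisor's leading term divides it; move -x_1 to the remainder.
  leading term x_2: subtract (4)·g_2 from 4*x_2 - 10 → -6
  leading term 1: no divisor's leading term divides it; move -6 to the remainder.
  normal form = -x_1 - 6.
The normal form is nonzero, so p ∉ I. Since p minus its normal form lies in I, I + (p) = I + (r) where r = -x_1 - 6; decide whether this ideal is the whole ring.
Run Buchberger on G together with r (pairs among the g_i already reduce to 0 since G is a Gröbner basis):
g_1 = x_1**2 - 5/4*x_1 - 3/2, LT = x_1**2.
g_2 = x_2 - 1, LT = x_2.
g_3 = x_3 - 2, LT = x_3.
r = -x_1 - 6, LT = x_1.

S(g_1,g_2): leading monomials are coprime, so the S-polynomial reduces to 0 (Buchberger's first criterion).
S(g_1,g_3): leading monomials are coprime, so the S-polynomial reduces to 0 (Buchberger's first criterion).
S(g_1,r): lcm = x_1**2. S = -29/4*x_1 - 3/2.
  leading term x_1: subtract (29/4)·r from -29/4*x_1 - 3/2 → 42
  leading term 1: no divisor's leading term divides it; move 42 to the remainder.
  remainder 42 ≠ 0; add m_5 = 42 to the basis.

S(g_2,g_3): leading monomials are coprime, so the S-polynomial reduces to 0 (Buchberger's first criterion).
S(g_2,r): leading monomials are coprime, so the S-polynomial reduces to 0 (Buchberger's first criterion).
S(g_3,r): leading monomials are coprime, so the S-polynomial reduces to 0 (Buchberger's first criterion).
S(g_1,m_5): leading monomials are coprime, so the S-polynomial reduces to 0 (Buchberger's first criterion).
S(g_2,m_5): leading monomials are coprime, so the S-polynomial reduces to 0 (Buchberger's first criterion).
S(g_3,m_5): leading monomials are coprime, so the S-polynomial reduces to 0 (Buchberger's first criterion).
S(r,m_5): leading monomials are coprime, so the S-polynomial reduces to 0 (Buchberger's first criterion).
Every S-polynomial of the final basis reduces to 0, so we have a Gröbner basis.
Inter-reduce: drop elements whose leading term is divisible by another's, tail-reduce, and make monic.
Reduced Gröbner basis: {1}.
The reduced Gröbner basis of I + (p) is {1}: the ideal is the whole ring, so the enlarged system has no common solution — adjoining p is inconsistent.

Ideal membership is decidable via reduction modulo a Gröbner basis.

Adjoining 9*x_1*x_2 - 10*x_1 + 4*x_2 - 10 makes the ideal the whole ring: the system is inconsistent.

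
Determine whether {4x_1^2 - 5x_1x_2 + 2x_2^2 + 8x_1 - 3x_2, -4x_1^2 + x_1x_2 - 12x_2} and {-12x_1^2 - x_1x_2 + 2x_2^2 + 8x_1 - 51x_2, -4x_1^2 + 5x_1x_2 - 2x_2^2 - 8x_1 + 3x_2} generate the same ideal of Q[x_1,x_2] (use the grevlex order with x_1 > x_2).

Yes, the ideals are equal.

Equality of ideals is decidable: compute both reduced Gröbner bases (unique for the ordering) and check whether they agree.
Buchberger on the first generating set:
f_1 = 4x_1^2 - 5x_1x_2 + 2x_2^2 + 8x_1 - 3x_2, LT = x_1^2.
f_2 = -4x_1^2 + x_1x_2 - 12x_2, LT = x_1^2.

S(f_1,f_2): lcm = x_1^2. S = -x_1x_2 + 1/2x_2^2 + 2x_1 - 15/4x_2.
  reduce S modulo (f_1, f_2):
  remainder -x_1x_2 + 1/2x_2^2 + 2x_1 - 15/4x_2 ≠ 0; add g_3 = -x_1x_2 + 1/2x_2^2 + 2x_1 - 15/4x_2 to the basis.

S(f_1,g_3): lcm = x_1^2x_2. S = -3/4x_1x_2^2 + 1/2x_2^3 + 2x_1^2 - 7/4x_1x_2 - 3/4x_2^2.
  reduce S modulo (f_1, f_2, g_3):
  remainder 1/8x_2^3 + 11/16x_2^2 - 11/2x_1 + 69/16x_2 ≠ 0; add g_4 = 1/8x_2^3 + 11/16x_2^2 - 11/2x_1 + 69/16x_2 to the basis.

The other S-polynomials (S(f_2,g_3), S(f_1,g_4), S(f_2,g_4), S(g_3,g_4)) all reduce to 0 modulo the current basis, so we have a Gröbner basis.
Inter-reduce: drop elements whose leading term is divisible by another's, tail-reduce, and make monic.
Reduced Gröbner basis: {x_2^3 + 11/2x_2^2 - 44x_1 + 69/2x_2, x_1^2 - 1/8x_2^2 - 1/2x_1 + 63/16x_2, x_1x_2 - 1/2x_2^2 - 2x_1 + 15/4x_2}.

Buchberger on the second generating set:
h_1 = -12x_1^2 - x_1x_2 + 2x_2^2 + 8x_1 - 51x_2, LT = x_1^2.
h_2 = -4x_1^2 + 5x_1x_2 - 2x_2^2 - 8x_1 + 3x_2, LT = x_1^2.

S(h_1,h_2): lcm = x_1^2. S = 4/3x_1x_2 - 2/3x_2^2 - 8/3x_1 + 5x_2.
  reduce S modulo (h_1, h_2):
  remainder 4/3x_1x_2 - 2/3x_2^2 - 8/3x_1 + 5x_2 ≠ 0; add k_3 = 4/3x_1x_2 - 2/3x_2^2 - 8/3x_1 + 5x_2 to the basis.

S(h_1,k_3): lcm = x_1^2x_2. S = 7/12x_1x_2^2 - 1/6x_2^3 + 2x_1^2 - 53/12x_1x_2 + 17/4x_2^2.
  reduce S modulo (h_1, h_2, k_3):
  remainder 1/8x_2^3 + 11/16x_2^2 - 11/2x_1 + 69/16x_2 ≠ 0; add k_4 = 1/8x_2^3 + 11/16x_2^2 - 11/2x_1 + 69/16x_2 to the basis.

The other S-polynomials (S(h_2,k_3), S(h_1,k_4), S(h_2,k_4), S(k_3,k_4)) all reduce to 0 modulo the current basis, so we have a Gröbner basis.
Inter-reduce: drop elements whose leading term is divisible by another's, tail-reduce, and make monic.
Reduced Gröbner basis: {x_2^3 + 11/2x_2^2 - 44x_1 + 69/2x_2, x_1^2 - 1/8x_2^2 - 1/2x_1 + 63/16x_2, x_1x_2 - 1/2x_2^2 - 2x_1 + 15/4x_2}.

Same reduced basis, so the two generating sets span the same ideal.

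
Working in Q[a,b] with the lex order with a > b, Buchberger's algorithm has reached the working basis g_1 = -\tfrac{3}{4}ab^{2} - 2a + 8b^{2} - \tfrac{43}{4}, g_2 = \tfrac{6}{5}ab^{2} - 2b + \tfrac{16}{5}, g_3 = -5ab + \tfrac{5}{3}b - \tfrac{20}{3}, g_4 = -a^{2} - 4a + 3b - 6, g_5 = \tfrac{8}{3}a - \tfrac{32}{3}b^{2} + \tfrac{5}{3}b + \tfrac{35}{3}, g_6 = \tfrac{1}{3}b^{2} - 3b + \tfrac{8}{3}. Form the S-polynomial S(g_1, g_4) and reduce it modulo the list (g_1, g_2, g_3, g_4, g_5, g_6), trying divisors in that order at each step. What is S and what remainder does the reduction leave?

S(g_1, g_4) = \tfrac{8}{3}a^{2} - \tfrac{44}{3}ab^{2} + \tfrac{43}{3}a + 3b^{3} - 6b^{2}; remainder on division = \tfrac{20035}{72}b - \tfrac{20035}{72}.

lcm(LM(g_1), LM(g_4)) = a^{2}b^{2}.
S = (lcm/LT(g_1))·g_1 − (lcm/LT(g_4))·g_4 = \tfrac{8}{3}a^{2} - \tfrac{44}{3}ab^{2} + \tfrac{43}{3}a + 3b^{3} - 6b^{2}.
Reduce S modulo (g_1, g_2, g_3, g_4, g_5, g_6) in that order:
  leading term a^{2}: subtract (-\tfrac{8}{3})·g_4 from \tfrac{8}{3}a^{2} - \tfrac{44}{3}ab^{2} + \tfrac{43}{3}a + 3b^{3} - 6b^{2} → -\tfrac{44}{3}ab^{2} + \tfrac{11}{3}a + 3b^{3} - 6b^{2} + 8b - 16
  leading term ab^{2}: subtract (\tfrac{176}{9})·g_1 from -\tfrac{44}{3}ab^{2} + \tfrac{11}{3}a + 3b^{3} - 6b^{2} + 8b - 16 → \tfrac{385}{9}a + 3b^{3} - \tfrac{1462}{9}b^{2} + 8b + \tfrac{1748}{9}
  leading term a: subtract (\tfrac{385}{24})·g_5 from \tfrac{385}{9}a + 3b^{3} - \tfrac{1462}{9}b^{2} + 8b + \tfrac{1748}{9} → 3b^{3} + \tfrac{26}{3}b^{2} - \tfrac{1349}{72}b + \tfrac{509}{72}
  leading term b^{3}: subtract (9b)·g_6 from 3b^{3} + \tfrac{26}{3}b^{2} - \tfrac{1349}{72}b + \tfrac{509}{72} → \tfrac{107}{3}b^{2} - \tfrac{3077}{72}b + \tfrac{509}{72}
  leading term b^{2}: subtract (107)·g_6 from \tfrac{107}{3}b^{2} - \tfrac{3077}{72}b + \tfrac{509}{72} → \tfrac{20035}{72}b - \tfrac{20035}{72}
  leading term b: no divisor's leading term divides it; move \tfrac{20035}{72}b to the remainder.
  leading term 1: no divisor's leading term divides it; move -\tfrac{20035}{72} to the remainder.
The remainder \tfrac{20035}{72}b - \tfrac{20035}{72} is nonzero, so it would be added as the next basis element.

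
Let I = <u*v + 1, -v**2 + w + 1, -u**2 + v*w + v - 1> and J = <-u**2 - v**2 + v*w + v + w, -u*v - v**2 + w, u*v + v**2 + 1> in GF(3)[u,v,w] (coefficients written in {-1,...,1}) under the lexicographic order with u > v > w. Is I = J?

Two ideals are equal iff their reduced Gröbner bases coincide (the reduced basis is unique for a fixed ordering).
Buchberger on the first generating set:
f_1 = u*v + 1, LT = u*v.
f_2 = -v**2 + w + 1, LT = v**2.
f_3 = -u**2 + v*w + v - 1, LT = u**2.

S(f_1,f_2): lcm = u*v**2. S = u*w + u + v.
  reduce S modulo (f_1, f_2, f_3):
  remainder u*w + u + v ≠ 0; add g_4 = u*w + u + v to the basis.

S(f_1,f_3): lcm = u**2*v. S = u + v**2*w + v**2 - v.
  reduce S modulo (f_1, f_2, f_3, g_4):
  remainder u - v + w**2 - w + 1 ≠ 0; add g_5 = u - v + w**2 - w + 1 to the basis.

S(f_3,g_4): lcm = u**2*w. S = -u**2 - u*v - v*w**2 - v*w + w.
  reduce S modulo (f_1, f_2, f_3, g_4, g_5):
  remainder -v*w**2 + v*w - v + w - 1 ≠ 0; add g_6 = -v*w**2 + v*w - v + w - 1 to the basis.

S(g_4,g_5): lcm = u*w. S = u + v*w + v - w**3 + w**2 - w.
  reduce S modulo (f_1, f_2, f_3, g_4, g_5, g_6):
  remainder v*w - v - w**3 - 1 ≠ 0; add g_7 = v*w - v - w**3 - 1 to the basis.

S(g_6,g_7): lcm = v*w**2. S = v + w**4 + 1.
  reduce S modulo (f_1, f_2, f_3, g_4, g_5, g_6, g_7):
  remainder v + w**4 + 1 ≠ 0; add g_8 = v + w**4 + 1 to the basis.

S(g_6,g_8): lcm = v*w**2. S = -v*w + v - w**6 - w**2 - w + 1.
  reduce S modulo (f_1, f_2, f_3, g_4, g_5, g_6, g_7, g_8):
  remainder -w**6 - w**3 - w**2 - w ≠ 0; add g_9 = -w**6 - w**3 - w**2 - w to the basis.

S(g_7,g_8): lcm = v*w. S = -v - w**5 - w**3 - w - 1.
  reduce S modulo (f_1, f_2, f_3, g_4, g_5, g_6, g_7, g_8, g_9):
  remainder -w**5 + w**4 - w**3 - w ≠ 0; add g_10 = -w**5 + w**4 - w**3 - w to the basis.

The other S-polynomials (S(f_2,f_3), S(f_1,g_4), S(f_2,g_4), S(f_1,g_5), S(f_2,g_5), S(f_3,g_5), S(f_1,g_6), S(f_2,g_6), S(f_3,g_6), S(g_4,g_6), S(g_5,g_6), S(f_1,g_7), S(f_2,g_7), S(f_3,g_7), S(g_4,g_7), S(g_5,g_7), S(f_1,g_8), S(f_2,g_8), S(f_3,g_8), S(g_4,g_8), S(g_5,g_8), S(f_1,g_9), S(f_2,g_9), S(f_3,g_9), S(g_4,g_9), S(g_5,g_9), S(g_6,g_9), S(g_7,g_9), S(g_8,g_9), S(f_1,g_10), S(f_2,g_10), S(f_3,g_10), S(g_4,g_10), S(g_5,g_10), S(g_6,g_10), S(g_7,g_10), S(g_8,g_10), S(g_9,g_10)) all reduce to 0 modulo the current basis, so we have a Gröbner basis.
Inter-reduce: drop elements whose leading term is divisible by another's, tail-reduce, and make monic.
Reduced Gröbner basis: {u + w**4 + w**2 - w - 1, v + w**4 + 1, w**5 - w**4 + w**3 + w}.

Buchberger on the second generating set:
h_1 = -u**2 - v**2 + v*w + v + w, LT = u**2.
h_2 = -u*v - v**2 + w, LT = u*v.
h_3 = u*v + v**2 + 1, LT = u*v.

S(h_1,h_2): lcm = u**2*v. S = -u*v**2 + u*w + v**3 - v**2*w - v**2 - v*w.
  reduce S modulo (h_1, h_2, h_3):
  remainder u*w - v**3 - v**2*w - v**2 + v*w ≠ 0; add k_4 = u*w - v**3 - v**2*w - v**2 + v*w to the basis.

S(h_1,h_3): lcm = u**2*v. S = -u*v**2 - u + v**3 - v**2*w - v**2 - v*w.
  reduce S modulo (h_1, h_2, h_3, k_4):
  remainder -u - v**3 - v**2*w - v**2 + v*w ≠ 0; add k_5 = -u - v**3 - v**2*w - v**2 + v*w to the basis.

S(h_2,h_3): lcm = u*v. S = -w - 1.
  reduce S modulo (h_1, h_2, h_3, k_4, k_5):
  remainder -w - 1 ≠ 0; add k_6 = -w - 1 to the basis.

S(h_1,k_4): lcm = u**2*w. S = u*v**3 + u*v**2*w + u*v**2 - u*v*w + v**2*w - v*w**2 - v*w - w**2.
  reduce S modulo (h_1, h_2, h_3, k_4, k_5, k_6):
  remainder -v**4 + 1 ≠ 0; add k_7 = -v**4 + 1 to the basis.

The other S-polynomials (S(h_2,k_4), S(h_3,k_4), S(h_1,k_5), S(h_2,k_5), S(h_3,k_5), S(k_4,k_5), S(h_1,k_6), S(h_2,k_6), S(h_3,k_6), S(k_4,k_6), S(k_5,k_6), S(h_1,k_7), S(h_2,k_7), S(h_3,k_7), S(k_4,k_7), S(k_5,k_7), S(k_6,k_7)) all reduce to 0 modulo the current basis, so we have a Gröbner basis.
Inter-reduce: drop elements whose leading term is divisible by another's, tail-reduce, and make monic.
Reduced Gröbner basis: {u + v**3 + v, v**4 - 1, w + 1}.

Since the reduced bases disagree, the two ideals are not the same.
The choice of monomial ordering does not affect the verdict — as long as both bases are computed under the same ordering, their equality decides ideal equality.

No, the ideals differ.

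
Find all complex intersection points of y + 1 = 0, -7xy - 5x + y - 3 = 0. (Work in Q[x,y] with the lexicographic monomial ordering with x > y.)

Compute a lex Gröbner basis by Buchberger's algorithm.
f_1 = y + 1, LT = y.
f_2 = -7xy - 5x + y - 3, LT = xy.

S(f_1,f_2): lcm = xy. S = 2/7x + 1/7y - 3/7.
  leading term x: no divisor's leading term divides it; move 2/7x to the remainder.
  leading term y: subtract (1/7)·f_1 from 1/7y - 3/7 → -4/7
  leading term 1: no divisor's leading term divides it; move -4/7 to the remainder.
  remainder 2/7x - 4/7 ≠ 0; add h_3 = 2/7x - 4/7 to the basis.

The other S-polynomials (S(f_1,h_3), S(f_2,h_3)) all reduce to 0 modulo the current basis, so we have a Gröbner basis.
Inter-reduce: drop elements whose leading term is divisible by another's, tail-reduce, and make monic.
Reduced Gröbner basis: {x - 2, y + 1}.

From the last basis element, y + 1 = 0, so y takes values in {-1}. Each choice, substituted upward through the basis, yields the corresponding point(s) of the solution set.
  y = -1: the earlier basis element becomes x - 2 = 0, giving x = 2 — point (2, -1).
Substituting each solution back into the original system confirms all equations vanish.

{(2, -1)}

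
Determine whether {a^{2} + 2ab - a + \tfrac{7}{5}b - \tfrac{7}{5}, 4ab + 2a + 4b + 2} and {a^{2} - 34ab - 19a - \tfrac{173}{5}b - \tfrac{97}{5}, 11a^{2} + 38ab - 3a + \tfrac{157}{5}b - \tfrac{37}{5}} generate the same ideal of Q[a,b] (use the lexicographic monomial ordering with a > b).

Yes, the ideals are equal.

Two ideals are equal iff their reduced Gröbner bases coincide (the reduced basis is unique for a fixed ordering).
Buchberger on the first generating set:
f_1 = a^{2} + 2ab - a + \tfrac{7}{5}b - \tfrac{7}{5}, LT = a^{2}.
f_2 = 4ab + 2a + 4b + 2, LT = ab.

S(f_1,f_2): lcm = a^{2}b. S = -\tfrac{1}{2}a^{2} + 2ab^{2} - 2ab - \tfrac{1}{2}a + \tfrac{7}{5}b^{2} - \tfrac{7}{5}b.
  reduce S modulo (f_1, f_2):
  remainder -\tfrac{3}{5}b^{2} + \tfrac{3}{10}b + \tfrac{3}{10} ≠ 0; add g_3 = -\tfrac{3}{5}b^{2} + \tfrac{3}{10}b + \tfrac{3}{10} to the basis.

The other S-polynomials (S(f_1,g_3), S(f_2,g_3)) all reduce to 0 modulo the current basis, so we have a Gröbner basis.
Inter-reduce: drop elements whose leading term is divisible by another's, tail-reduce, and make monic.
Reduced Gröbner basis: {a^{2} - 2a - \tfrac{3}{5}b - \tfrac{12}{5}, ab + \tfrac{1}{2}a + b + \tfrac{1}{2}, b^{2} - \tfrac{1}{2}b - \tfrac{1}{2}}.

Buchberger on the second generating set:
h_1 = a^{2} - 34ab - 19a - \tfrac{173}{5}b - \tfrac{97}{5}, LT = a^{2}.
h_2 = 11a^{2} + 38ab - 3a + \tfrac{157}{5}b - \tfrac{37}{5}, LT = a^{2}.

S(h_1,h_2): lcm = a^{2}. S = -\tfrac{412}{11}ab - \tfrac{206}{11}a - \tfrac{412}{11}b - \tfrac{206}{11}.
  reduce S modulo (h_1, h_2):
  remainder -\tfrac{412}{11}ab - \tfrac{206}{11}a - \tfrac{412}{11}b - \tfrac{206}{11} ≠ 0; add k_3 = -\tfrac{412}{11}ab - \tfrac{206}{11}a - \tfrac{412}{11}b - \tfrac{206}{11} to the basis.

S(h_1,k_3): lcm = a^{2}b. S = -\tfrac{1}{2}a^{2} - 34ab^{2} - 20ab - \tfrac{1}{2}a - \tfrac{173}{5}b^{2} - \tfrac{97}{5}b.
  reduce S modulo (h_1, h_2, k_3):
  remainder -\tfrac{3}{5}b^{2} + \tfrac{3}{10}b + \tfrac{3}{10} ≠ 0; add k_4 = -\tfrac{3}{5}b^{2} + \tfrac{3}{10}b + \tfrac{3}{10} to the basis.

The other S-polynomials (S(h_2,k_3), S(h_1,k_4), S(h_2,k_4), S(k_3,k_4)) all reduce to 0 modulo the current basis, so we have a Gröbner basis.
Inter-reduce: drop elements whose leading term is divisible by another's, tail-reduce, and make monic.
Reduced Gröbner basis: {a^{2} - 2a - \tfrac{3}{5}b - \tfrac{12}{5}, ab + \tfrac{1}{2}a + b + \tfrac{1}{2}, b^{2} - \tfrac{1}{2}b - \tfrac{1}{2}}.

These coincide, so the ideals are equal.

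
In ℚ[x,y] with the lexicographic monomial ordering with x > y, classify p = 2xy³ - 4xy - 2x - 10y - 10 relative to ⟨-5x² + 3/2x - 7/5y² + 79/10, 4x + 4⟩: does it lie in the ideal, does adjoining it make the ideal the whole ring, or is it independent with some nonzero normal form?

First compute the reduced Gröbner basis of I by Buchberger's algorithm.
f_1 = -5x² + 3/2x - 7/5y² + 79/10, LT = x².
f_2 = 4x + 4, LT = x.

S(f_1,f_2): lcm = x². S = -13/10x + 7/25y² - 79/50.
  leading term x: subtract (-13/40)·f_2 from -13/10x + 7/25y² - 79/50 → 7/25y² - 7/25
  leading term y²: no divisor's leading term divides it; move 7/25y² to the remainder.
  leading term 1: no divisor's leading term divides it; move -7/25 to the remainder.
  remainder 7/25y² - 7/25 ≠ 0; add h_3 = 7/25y² - 7/25 to the basis.

The other S-polynomials (S(f_1,h_3), S(f_2,h_3)) all reduce to 0 modulo the current basis, so we have a Gröbner basis.
Inter-reduce: drop elements whose leading term is divisible by another's, tail-reduce, and make monic.
Reduced Gröbner basis: {x + 1, y² - 1}.
Label its elements g_1 = x + 1, g_2 = y² - 1.

Reduce p = 2xy³ - 4xy - 2x - 10y - 10 modulo G:
  leading term xy³: subtract (2y³)·g_1 from 2xy³ - 4xy - 2x - 10y - 10 → -4xy - 2x - 2y³ - 10y - 10
  leading term xy: subtract (-4y)·g_1 from -4xy - 2x - 2y³ - 10y - 10 → -2x - 2y³ - 6y - 10
  leading term x: subtract (-2)·g_1 from -2x - 2y³ - 6y - 10 → -2y³ - 6y - 8
  leading term y³: subtract (-2y)·g_2 from -2y³ - 6y - 8 → -8y - 8
  leading term y: no divisor's leading term divides it; move -8y to the remainder.
  leading term 1: no divisor's leading term divides it; move -8 to the remainder.
  normal form = -8y - 8.
The normal form is nonzero, so p ∉ I. Since p minus its normal form lies in I, I + (p) = I + (r) where r = -8y - 8; decide whether this ideal is the whole ring.
Run Buchberger on G together with r (pairs among the g_i already reduce to 0 since G is a Gröbner basis):
g_1 = x + 1, LT = x.
g_2 = y² - 1, LT = y².
r = -8y - 8, LT = y.

The S-polynomials (S(g_1,g_2), S(g_1,r), S(g_2,r)) all reduce to 0 modulo the current basis, so we have a Gröbner basis.
Inter-reduce: drop elements whose leading term is divisible by another's, tail-reduce, and make monic.
Reduced Gröbner basis: {x + 1, y + 1}.
The reduced Gröbner basis of I + (p) is {x + 1, y + 1} ≠ {1}, a proper ideal, so the enlarged system stays consistent: p is independent of I, with normal form -8y - 8.

2xy³ - 4xy - 2x - 10y - 10 is independent of I; its normal form modulo I is -8y - 8.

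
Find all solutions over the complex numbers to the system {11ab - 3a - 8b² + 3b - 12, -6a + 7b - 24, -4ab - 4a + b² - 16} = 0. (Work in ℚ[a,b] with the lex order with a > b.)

Compute a lex Gröbner basis by Buchberger's algorithm.
f_1 = 11ab - 3a - 8b² + 3b - 12, LT = ab.
f_2 = -6a + 7b - 24, LT = a.
f_3 = -4ab - 4a + b² - 16, LT = ab.

S(f_1,f_2): lcm = ab. S = -3/11a + 29/66b² - 41/11b - 12/11.
  leading term a: subtract (1/22)·f_2 from -3/11a + 29/66b² - 41/11b - 12/11 → 29/66b² - 89/22b
  leading term b²: no divisor's leading term divides it; move 29/66b² to the remainder.
  leading term b: no divisor's leading term divides it; move -89/22b to the remainder.
  remainder 29/66b² - 89/22b ≠ 0; add h_4 = 29/66b² - 89/22b to the basis.

S(f_1,f_3): lcm = ab. S = -14/11a - 21/44b² + 3/11b - 56/11.
  leading term a: subtract (7/33)·f_2 from -14/11a - 21/44b² + 3/11b - 56/11 → -21/44b² - 40/33b
  leading term b²: subtract (-63/58)·h_4 from -21/44b² - 40/33b → -1951/348b
  leading term b: no divisor's leading term divides it; move -1951/348b to the remainder.
  remainder -1951/348b ≠ 0; add h_5 = -1951/348b to the basis.

The other S-polynomials (S(f_2,f_3), S(f_1,h_4), S(f_2,h_4), S(f_3,h_4), S(f_1,h_5), S(f_2,h_5), S(f_3,h_5), S(h_4,h_5)) all reduce to 0 modulo the current basis, so we have a Gröbner basis.
Inter-reduce: drop elements whose leading term is divisible by another's, tail-reduce, and make monic.
Reduced Gröbner basis: {a + 4, b}.

Since the basis is lex-ordered, b is univariate in b. Its roots are {0}. Back-substituting each root into the other basis elements fixes the other coordinates.
  b = 0: the earlier basis element becomes a + 4 = 0, giving a = -4 — point (-4, 0).

{(-4, 0)}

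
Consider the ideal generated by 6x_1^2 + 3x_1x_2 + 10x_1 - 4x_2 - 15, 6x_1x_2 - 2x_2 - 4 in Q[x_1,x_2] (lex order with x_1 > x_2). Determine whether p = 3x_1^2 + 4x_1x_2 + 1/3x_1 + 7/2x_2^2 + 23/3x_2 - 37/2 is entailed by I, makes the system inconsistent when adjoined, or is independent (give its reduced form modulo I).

3x_1^2 + 4x_1x_2 + 1/3x_1 + 7/2x_2^2 + 23/3x_2 - 37/2 lies in I (it reduces to 0).

First compute the reduced Gröbner basis of I by Buchberger's algorithm.
f_1 = 6x_1^2 + 3x_1x_2 + 10x_1 - 4x_2 - 15, LT = x_1^2.
f_2 = 6x_1x_2 - 2x_2 - 4, LT = x_1x_2.

S(f_1,f_2): lcm = x_1^2x_2. S = 1/2x_1x_2^2 + 2x_1x_2 + 2/3x_1 - 2/3x_2^2 - 5/2x_2.
  leading term x_1x_2^2: subtract (1/12x_2)·f_2 from 1/2x_1x_2^2 + 2x_1x_2 + 2/3x_1 - 2/3x_2^2 - 5/2x_2 → 2x_1x_2 + 2/3x_1 - 1/2x_2^2 - 13/6x_2
  leading term x_1x_2: subtract (1/3)·f_2 from 2x_1x_2 + 2/3x_1 - 1/2x_2^2 - 13/6x_2 → 2/3x_1 - 1/2x_2^2 - 3/2x_2 + 4/3
  leading term x_1: no divisor's leading term divides it; move 2/3x_1 to the remainder.
  leading term x_2^2: no divisor's leading term divides it; move -1/2x_2^2 to the remainder.
  leading term x_2: no divisor's leading term divides it; move -3/2x_2 to the remainder.
  leading term 1: no divisor's leading term divides it; move 4/3 to the remainder.
  remainder 2/3x_1 - 1/2x_2^2 - 3/2x_2 + 4/3 ≠ 0; add h_3 = 2/3x_1 - 1/2x_2^2 - 3/2x_2 + 4/3 to the basis.

S(f_2,h_3): lcm = x_1x_2. S = 3/4x_2^3 + 9/4x_2^2 - 7/3x_2 - 2/3.
  leading term x_2^3: no divisor's leading term divides it; move 3/4x_2^3 to the remainder.
  leading term x_2^2: no divisor's leading term divides it; move 9/4x_2^2 to the remainder.
  leading term x_2: no divisor's leading term divides it; move -7/3x_2 to the remainder.
  leading term 1: no divisor's leading term divides it; move -2/3 to the remainder.
  remainder 3/4x_2^3 + 9/4x_2^2 - 7/3x_2 - 2/3 ≠ 0; add h_4 = 3/4x_2^3 + 9/4x_2^2 - 7/3x_2 - 2/3 to the basis.

The other S-polynomials (S(f_1,h_3), S(f_1,h_4), S(f_2,h_4), S(h_3,h_4)) all reduce to 0 modulo the current basis, so we have a Gröbner basis.
Inter-reduce: drop elements whose leading term is divisible by another's, tail-reduce, and make monic.
Reduced Gröbner basis: {x_1 - 3/4x_2^2 - 9/4x_2 + 2, x_2^3 + 3x_2^2 - 28/9x_2 - 8/9}.
Label its elements g_1 = x_1 - 3/4x_2^2 - 9/4x_2 + 2, g_2 = x_2^3 + 3x_2^2 - 28/9x_2 - 8/9.

Reduce p = 3x_1^2 + 4x_1x_2 + 1/3x_1 + 7/2x_2^2 + 23/3x_2 - 37/2 modulo G:
  leading term x_1^2: subtract (3x_1)·g_1 from 3x_1^2 + 4x_1x_2 + 1/3x_1 + 7/2x_2^2 + 23/3x_2 - 37/2 → 9/4x_1x_2^2 + 43/4x_1x_2 - 17/3x_1 + 7/2x_2^2 + 23/3x_2 - 37/2
  leading term x_1x_2^2: subtract (9/4x_2^2)·g_1 from 9/4x_1x_2^2 + 43/4x_1x_2 - 17/3x_1 + 7/2x_2^2 + 23/3x_2 - 37/2 → 43/4x_1x_2 - 17/3x_1 + 27/16x_2^4 + 81/16x_2^3 - x_2^2 + 23/3x_2 - 37/2
  leading term x_1x_2: subtract (43/4x_2)·g_1 from 43/4x_1x_2 - 17/3x_1 + 27/16x_2^4 + 81/16x_2^3 - x_2^2 + 23/3x_2 - 37/2 → -17/3x_1 + 27/16x_2^4 + 105/8x_2^3 + 371/16x_2^2 - 83/6x_2 - 37/2
  leading term x_1: subtract (-17/3)·g_1 from -17/3x_1 + 27/16x_2^4 + 105/8x_2^3 + 371/16x_2^2 - 83/6x_2 - 37/2 → 27/16x_2^4 + 105/8x_2^3 + 303/16x_2^2 - 319/12x_2 - 43/6
  leading term x_2^4: subtract (27/16x_2)·g_2 from 27/16x_2^4 + 105/8x_2^3 + 303/16x_2^2 - 319/12x_2 - 43/6 → 129/16x_2^3 + 387/16x_2^2 - 301/12x_2 - 43/6
  leading term x_2^3: subtract (129/16)·g_2 from 129/16x_2^3 + 387/16x_2^2 - 301/12x_2 - 43/6 → 0
  normal form = 0.
Since the normal form is 0, p ∈ I.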